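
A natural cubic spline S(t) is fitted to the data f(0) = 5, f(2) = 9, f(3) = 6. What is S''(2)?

With m_i denoting the second derivative at x_i, h_i = 2, 1, and Δ_i = (y_(i+1) − y_i)/h_i = 2, -3:
  2·m_0 + 6·m_1 + 1·m_2 = 6(Δ_1 - Δ_0) = -30
Natural end conditions: m_0 = m_2 = 0.
Solving: m_0 = 0, m_1 = -5, m_2 = 0.

-5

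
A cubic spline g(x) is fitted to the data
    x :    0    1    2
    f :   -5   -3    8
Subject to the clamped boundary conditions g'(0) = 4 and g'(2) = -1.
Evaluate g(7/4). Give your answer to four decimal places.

Let M_i = g''(x_i). Step sizes h_i = 1, 1; slopes of the chords Δ_i = (y_(i+1) - y_i)/h_i = 2, 11.
  1·M_0 + 4·M_1 + 1·M_2 = 6(Δ_1 - Δ_0) = 54
Clamped end conditions give two more equations: 2h_0·M_0 + h_0·M_1 = 6(Δ_0 - g'(0)) = -12 and h_1·M_1 + 2h_1·M_2 = 6(g'(2) - Δ_1) = -72.
Forward elimination and back-substitution give M_0 = -22, M_1 = 32, M_2 = -52.
On [1, 2], g(x) = -3 + 9·(x - 1) + 16·(x - 1)² - 14·(x - 1)³.
With (x - 1) = 3/4: g(7/4) = 219/32.

6.8438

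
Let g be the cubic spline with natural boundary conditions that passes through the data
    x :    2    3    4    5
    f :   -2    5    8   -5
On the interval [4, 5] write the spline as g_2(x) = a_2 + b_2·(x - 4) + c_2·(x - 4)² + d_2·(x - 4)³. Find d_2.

With m_i denoting the second derivative at x_i, h_i = 1, 1, 1, and Δ_i = (y_(i+1) − y_i)/h_i = 7, 3, -13:
  1·m_0 + 4·m_1 + 1·m_2 = 6(Δ_1 - Δ_0) = -24
  1·m_1 + 4·m_2 + 1·m_3 = 6(Δ_2 - Δ_1) = -96
Natural end conditions: m_0 = m_3 = 0.
Solving: m_0 = 0, m_1 = 0, m_2 = -24, m_3 = 0.
On [4, 5], with g_2(x) = a_2 + b_2·(x - 4) + c_2·(x - 4)² + d_2·(x - 4)³: c_2 = m_2/2 = -12, d_2 = (m_3 - m_2)/(6h_2) = 4, b_2 = Δ_2 - h_2(2m_2 + m_3)/6 = -5.

4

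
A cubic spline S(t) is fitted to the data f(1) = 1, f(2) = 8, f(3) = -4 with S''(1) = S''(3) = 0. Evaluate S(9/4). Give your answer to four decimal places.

Put M_i = S'' at the i-th knot. Here h = (1, 1) and Δ = (7, -12), so the interior equations h_(i-1)·M_(i-1) + 2(h_(i-1)+h_i)·M_i + h_i·M_(i+1) = 6(Δ_i − Δ_(i-1)) read
  1·M_0 + 4·M_1 + 1·M_2 = 6(Δ_1 - Δ_0) = -114
Natural end conditions: M_0 = M_2 = 0.
Solving: M_0 = 0, M_1 = -57/2, M_2 = 0.
On [2, 3], S(t) = 8 - 5/2·(t - 2) - 57/4·(t - 2)² + 19/4·(t - 2)³.
With (t - 2) = 1/4: S(9/4) = 1679/256.

6.5586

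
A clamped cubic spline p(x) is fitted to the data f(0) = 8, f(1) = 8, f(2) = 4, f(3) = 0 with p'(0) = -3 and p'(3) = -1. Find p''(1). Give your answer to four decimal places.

Put M_i = p'' at the i-th knot. Here h = (1, 1, 1) and Δ = (0, -4, -4), so the interior equations h_(i-1)·M_(i-1) + 2(h_(i-1)+h_i)·M_i + h_i·M_(i+1) = 6(Δ_i − Δ_(i-1)) read
  1·M_0 + 4·M_1 + 1·M_2 = 6(Δ_1 - Δ_0) = -24
  1·M_1 + 4·M_2 + 1·M_3 = 6(Δ_2 - Δ_1) = 0
Clamped end conditions give two more equations: 2h_0·M_0 + h_0·M_1 = 6(Δ_0 - p'(0)) = 18 and h_2·M_2 + 2h_2·M_3 = 6(p'(3) - Δ_2) = 18.
Forward elimination and back-substitution give M_0 = 206/15, M_1 = -142/15, M_2 = 2/15, M_3 = 134/15.

-9.4667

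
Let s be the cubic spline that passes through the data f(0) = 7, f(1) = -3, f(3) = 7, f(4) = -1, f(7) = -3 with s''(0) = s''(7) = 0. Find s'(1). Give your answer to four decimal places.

Let m_i = s''(x_i). Step sizes h_i = 1, 2, 1, 3; slopes of the chords Δ_i = (y_(i+1) - y_i)/h_i = -10, 5, -8, -2/3.
  1·m_0 + 6·m_1 + 2·m_2 = 6(Δ_1 - Δ_0) = 90
  2·m_1 + 6·m_2 + 1·m_3 = 6(Δ_2 - Δ_1) = -78
  1·m_2 + 8·m_3 + 3·m_4 = 6(Δ_3 - Δ_2) = 44
Natural end conditions: m_0 = m_4 = 0.
Forward elimination and back-substitution give m_0 = 0, m_1 = 2783/125, m_2 = -2724/125, m_3 = 1028/125, m_4 = 0.
On [1, 3], s'(x) = b_1 + 2c_1·(x - 1) + 3d_1·(x - 1)² with b_1 = Δ_1 - h_1(2m_1 + m_2)/6 = -967/375, c_1 = m_1/2 = 2783/250, d_1 = (m_2 - m_1)/(6h_1) = -5507/1500. So s'(1) = -967/375.

-2.5787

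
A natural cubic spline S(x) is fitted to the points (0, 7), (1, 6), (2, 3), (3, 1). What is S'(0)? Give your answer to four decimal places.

-0.4000

Put m_i = S'' at the i-th knot. Here h = (1, 1, 1) and Δ = (-1, -3, -2), so the interior equations h_(i-1)·m_(i-1) + 2(h_(i-1)+h_i)·m_i + h_i·m_(i+1) = 6(Δ_i − Δ_(i-1)) read
  1·m_0 + 4·m_1 + 1·m_2 = 6(Δ_1 - Δ_0) = -12
  1·m_1 + 4·m_2 + 1·m_3 = 6(Δ_2 - Δ_1) = 6
Natural end conditions: m_0 = m_3 = 0.
Solving the tridiagonal system: m_0 = 0, m_1 = -18/5, m_2 = 12/5, m_3 = 0.
On [0, 1], S'(x) = b_0 + 2c_0·x + 3d_0·x² with b_0 = Δ_0 - h_0(2m_0 + m_1)/6 = -2/5, c_0 = m_0/2 = 0, d_0 = (m_1 - m_0)/(6h_0) = -3/5. So S'(0) = -2/5.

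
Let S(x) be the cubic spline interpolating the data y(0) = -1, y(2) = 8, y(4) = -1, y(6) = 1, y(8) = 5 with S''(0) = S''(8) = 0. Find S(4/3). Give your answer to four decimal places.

7.0635

With σ_i denoting the second derivative at x_i, h_i = 2, 2, 2, 2, and Δ_i = (y_(i+1) − y_i)/h_i = 9/2, -9/2, 1, 2:
  2·σ_0 + 8·σ_1 + 2·σ_2 = 6(Δ_1 - Δ_0) = -54
  2·σ_1 + 8·σ_2 + 2·σ_3 = 6(Δ_2 - Δ_1) = 33
  2·σ_2 + 8·σ_3 + 2·σ_4 = 6(Δ_3 - Δ_2) = 6
Natural end conditions: σ_0 = σ_4 = 0.
Solving: σ_0 = 0, σ_1 = -117/14, σ_2 = 45/7, σ_3 = -6/7, σ_4 = 0.
On [0, 2], S(x) = -1 + 51/7·x + 0·x² - 39/56·x³.
With x = 4/3: S(4/3) = 445/63.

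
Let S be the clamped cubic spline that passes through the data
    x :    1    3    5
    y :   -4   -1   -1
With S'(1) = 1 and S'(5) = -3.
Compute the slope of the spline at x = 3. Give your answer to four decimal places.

Put M_i = S'' at the i-th knot. Here h = (2, 2) and Δ = (3/2, 0), so the interior equations h_(i-1)·M_(i-1) + 2(h_(i-1)+h_i)·M_i + h_i·M_(i+1) = 6(Δ_i − Δ_(i-1)) read
  2·M_0 + 8·M_1 + 2·M_2 = 6(Δ_1 - Δ_0) = -9
Clamped end conditions give two more equations: 2h_0·M_0 + h_0·M_1 = 6(Δ_0 - S'(1)) = 3 and h_1·M_1 + 2h_1·M_2 = 6(S'(5) - Δ_1) = -18.
Solving the tridiagonal system: M_0 = 7/8, M_1 = -1/4, M_2 = -35/8.
On [3, 5], S'(x) = b_1 + 2c_1·(x - 3) + 3d_1·(x - 3)² with b_1 = Δ_1 - h_1(2M_1 + M_2)/6 = 13/8, c_1 = M_1/2 = -1/8, d_1 = (M_2 - M_1)/(6h_1) = -11/32. So S'(3) = 13/8.

1.6250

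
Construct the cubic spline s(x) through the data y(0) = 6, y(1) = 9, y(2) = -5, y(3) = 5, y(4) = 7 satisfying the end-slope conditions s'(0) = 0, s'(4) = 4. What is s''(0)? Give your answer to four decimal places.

32.8214

Write M_i for s''(x_i). With h_i = 1, 1, 1, 1 and divided differences Δ_i = 3, -14, 10, 2, the continuity of s' gives the tridiagonal system
  1·M_0 + 4·M_1 + 1·M_2 = 6(Δ_1 - Δ_0) = -102
  1·M_1 + 4·M_2 + 1·M_3 = 6(Δ_2 - Δ_1) = 144
  1·M_2 + 4·M_3 + 1·M_4 = 6(Δ_3 - Δ_2) = -48
Clamped end conditions give two more equations: 2h_0·M_0 + h_0·M_1 = 6(Δ_0 - s'(0)) = 18 and h_3·M_3 + 2h_3·M_4 = 6(s'(4) - Δ_3) = 12.
Solving: M_0 = 919/28, M_1 = -667/14, M_2 = 223/4, M_3 = -439/14, M_4 = 607/28.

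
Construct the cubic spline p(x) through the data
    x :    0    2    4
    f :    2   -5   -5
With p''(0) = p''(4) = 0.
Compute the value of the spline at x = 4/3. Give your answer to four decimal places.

Put m_i = p'' at the i-th knot. Here h = (2, 2) and Δ = (-7/2, 0), so the interior equations h_(i-1)·m_(i-1) + 2(h_(i-1)+h_i)·m_i + h_i·m_(i+1) = 6(Δ_i − Δ_(i-1)) read
  2·m_0 + 8·m_1 + 2·m_2 = 6(Δ_1 - Δ_0) = 21
Natural end conditions: m_0 = m_2 = 0.
Solving the tridiagonal system: m_0 = 0, m_1 = 21/8, m_2 = 0.
On [0, 2], p(x) = 2 - 35/8·x + 0·x² + 7/32·x³.
With x = 4/3: p(4/3) = -179/54.

-3.3148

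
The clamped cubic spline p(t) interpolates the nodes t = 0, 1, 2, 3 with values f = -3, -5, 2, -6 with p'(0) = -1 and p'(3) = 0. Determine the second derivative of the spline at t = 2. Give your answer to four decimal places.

-40.5333

With M_i denoting the second derivative at x_i, h_i = 1, 1, 1, and Δ_i = (y_(i+1) − y_i)/h_i = -2, 7, -8:
  1·M_0 + 4·M_1 + 1·M_2 = 6(Δ_1 - Δ_0) = 54
  1·M_1 + 4·M_2 + 1·M_3 = 6(Δ_2 - Δ_1) = -90
Clamped end conditions give two more equations: 2h_0·M_0 + h_0·M_1 = 6(Δ_0 - p'(0)) = -6 and h_2·M_2 + 2h_2·M_3 = 6(p'(3) - Δ_2) = 48.
Forward elimination and back-substitution give M_0 = -254/15, M_1 = 418/15, M_2 = -608/15, M_3 = 664/15.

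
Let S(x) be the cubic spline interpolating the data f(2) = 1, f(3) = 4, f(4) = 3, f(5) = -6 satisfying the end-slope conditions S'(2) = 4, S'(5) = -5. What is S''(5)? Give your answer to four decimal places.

Let m_i = S''(x_i). Step sizes h_i = 1, 1, 1; slopes of the chords Δ_i = (y_(i+1) - y_i)/h_i = 3, -1, -9.
  1·m_0 + 4·m_1 + 1·m_2 = 6(Δ_1 - Δ_0) = -24
  1·m_1 + 4·m_2 + 1·m_3 = 6(Δ_2 - Δ_1) = -48
Clamped end conditions give two more equations: 2h_0·m_0 + h_0·m_1 = 6(Δ_0 - S'(2)) = -6 and h_2·m_2 + 2h_2·m_3 = 6(S'(5) - Δ_2) = 24.
Hence m_0 = -12/5, m_1 = -6/5, m_2 = -84/5, m_3 = 102/5.

20.4000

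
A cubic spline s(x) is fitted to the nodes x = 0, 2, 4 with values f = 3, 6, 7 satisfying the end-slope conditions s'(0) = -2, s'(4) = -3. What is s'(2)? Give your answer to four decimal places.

2.7500

Let m_i = s''(x_i). Step sizes h_i = 2, 2; slopes of the chords Δ_i = (y_(i+1) - y_i)/h_i = 3/2, 1/2.
  2·m_0 + 8·m_1 + 2·m_2 = 6(Δ_1 - Δ_0) = -6
Clamped end conditions give two more equations: 2h_0·m_0 + h_0·m_1 = 6(Δ_0 - s'(0)) = 21 and h_1·m_1 + 2h_1·m_2 = 6(s'(4) - Δ_1) = -21.
Solving the tridiagonal system: m_0 = 23/4, m_1 = -1, m_2 = -19/4.
On [2, 4], s'(x) = b_1 + 2c_1·(x - 2) + 3d_1·(x - 2)² with b_1 = Δ_1 - h_1(2m_1 + m_2)/6 = 11/4, c_1 = m_1/2 = -1/2, d_1 = (m_2 - m_1)/(6h_1) = -5/16. So s'(2) = 11/4.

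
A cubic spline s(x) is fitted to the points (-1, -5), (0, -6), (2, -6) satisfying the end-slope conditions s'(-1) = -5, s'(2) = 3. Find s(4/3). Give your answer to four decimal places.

Let M_i = s''(x_i). Step sizes h_i = 1, 2; slopes of the chords Δ_i = (y_(i+1) - y_i)/h_i = -1, 0.
  1·M_0 + 6·M_1 + 2·M_2 = 6(Δ_1 - Δ_0) = 6
Clamped end conditions give two more equations: 2h_0·M_0 + h_0·M_1 = 6(Δ_0 - s'(-1)) = 24 and h_1·M_1 + 2h_1·M_2 = 6(s'(2) - Δ_1) = 18.
Forward elimination and back-substitution give M_0 = 41/3, M_1 = -10/3, M_2 = 37/6.
On [0, 2], s(x) = -6 + 1/6·x - 5/3·x² + 19/24·x³.
With x = 4/3: s(4/3) = -556/81.

-6.8642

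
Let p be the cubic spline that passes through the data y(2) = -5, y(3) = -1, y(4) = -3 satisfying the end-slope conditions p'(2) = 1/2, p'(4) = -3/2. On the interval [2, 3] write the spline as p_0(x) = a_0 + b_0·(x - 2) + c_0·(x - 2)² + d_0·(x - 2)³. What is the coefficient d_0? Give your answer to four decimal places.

-5.7500

Let M_i = p''(x_i). Step sizes h_i = 1, 1; slopes of the chords Δ_i = (y_(i+1) - y_i)/h_i = 4, -2.
  1·M_0 + 4·M_1 + 1·M_2 = 6(Δ_1 - Δ_0) = -36
Clamped end conditions give two more equations: 2h_0·M_0 + h_0·M_1 = 6(Δ_0 - p'(2)) = 21 and h_1·M_1 + 2h_1·M_2 = 6(p'(4) - Δ_1) = 3.
Hence M_0 = 37/2, M_1 = -16, M_2 = 19/2.
On [2, 3], with p_0(x) = a_0 + b_0·(x - 2) + c_0·(x - 2)² + d_0·(x - 2)³: c_0 = M_0/2 = 37/4, d_0 = (M_1 - M_0)/(6h_0) = -23/4, b_0 = Δ_0 - h_0(2M_0 + M_1)/6 = 1/2.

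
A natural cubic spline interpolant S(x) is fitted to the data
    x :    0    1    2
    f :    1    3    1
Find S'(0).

With m_i denoting the second derivative at x_i, h_i = 1, 1, and Δ_i = (y_(i+1) − y_i)/h_i = 2, -2:
  1·m_0 + 4·m_1 + 1·m_2 = 6(Δ_1 - Δ_0) = -24
Natural end conditions: m_0 = m_2 = 0.
Hence m_0 = 0, m_1 = -6, m_2 = 0.
On [0, 1], S'(x) = b_0 + 2c_0·x + 3d_0·x² with b_0 = Δ_0 - h_0(2m_0 + m_1)/6 = 3, c_0 = m_0/2 = 0, d_0 = (m_1 - m_0)/(6h_0) = -1. So S'(0) = 3.

3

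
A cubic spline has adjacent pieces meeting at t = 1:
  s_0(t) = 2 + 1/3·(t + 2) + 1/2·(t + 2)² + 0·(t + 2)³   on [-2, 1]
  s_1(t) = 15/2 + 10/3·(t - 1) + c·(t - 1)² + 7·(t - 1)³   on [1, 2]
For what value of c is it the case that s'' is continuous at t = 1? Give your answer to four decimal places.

0.5000

s_0''(t) = 1 + 0·(t + 2), so s_0''(1) = 1. On the right, s_1''(1) = 2c, so c = 1/2.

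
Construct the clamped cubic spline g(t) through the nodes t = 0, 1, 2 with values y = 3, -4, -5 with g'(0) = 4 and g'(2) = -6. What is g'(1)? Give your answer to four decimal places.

-5.5000

With M_i denoting the second derivative at x_i, h_i = 1, 1, and Δ_i = (y_(i+1) − y_i)/h_i = -7, -1:
  1·M_0 + 4·M_1 + 1·M_2 = 6(Δ_1 - Δ_0) = 36
Clamped end conditions give two more equations: 2h_0·M_0 + h_0·M_1 = 6(Δ_0 - g'(0)) = -66 and h_1·M_1 + 2h_1·M_2 = 6(g'(2) - Δ_1) = -30.
Hence M_0 = -47, M_1 = 28, M_2 = -29.
On [1, 2], g'(t) = b_1 + 2c_1·(t - 1) + 3d_1·(t - 1)² with b_1 = Δ_1 - h_1(2M_1 + M_2)/6 = -11/2, c_1 = M_1/2 = 14, d_1 = (M_2 - M_1)/(6h_1) = -19/2. So g'(1) = -11/2.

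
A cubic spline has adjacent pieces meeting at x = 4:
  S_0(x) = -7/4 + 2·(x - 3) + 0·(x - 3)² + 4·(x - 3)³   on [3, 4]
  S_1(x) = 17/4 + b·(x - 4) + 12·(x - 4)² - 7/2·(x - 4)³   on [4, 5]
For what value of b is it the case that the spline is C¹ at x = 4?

S_0'(x) = 2 + 0·(x - 3) + 12·(x - 3)², so S_0'(4) = 14. On the right, S_1'(4) = b, so b = 14.

14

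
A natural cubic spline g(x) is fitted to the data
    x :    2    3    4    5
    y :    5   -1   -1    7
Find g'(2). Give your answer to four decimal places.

-7.0667

Put M_i = g'' at the i-th knot. Here h = (1, 1, 1) and Δ = (-6, 0, 8), so the interior equations h_(i-1)·M_(i-1) + 2(h_(i-1)+h_i)·M_i + h_i·M_(i+1) = 6(Δ_i − Δ_(i-1)) read
  1·M_0 + 4·M_1 + 1·M_2 = 6(Δ_1 - Δ_0) = 36
  1·M_1 + 4·M_2 + 1·M_3 = 6(Δ_2 - Δ_1) = 48
Natural end conditions: M_0 = M_3 = 0.
Solving: M_0 = 0, M_1 = 32/5, M_2 = 52/5, M_3 = 0.
On [2, 3], g'(x) = b_0 + 2c_0·(x - 2) + 3d_0·(x - 2)² with b_0 = Δ_0 - h_0(2M_0 + M_1)/6 = -106/15, c_0 = M_0/2 = 0, d_0 = (M_1 - M_0)/(6h_0) = 16/15. So g'(2) = -106/15.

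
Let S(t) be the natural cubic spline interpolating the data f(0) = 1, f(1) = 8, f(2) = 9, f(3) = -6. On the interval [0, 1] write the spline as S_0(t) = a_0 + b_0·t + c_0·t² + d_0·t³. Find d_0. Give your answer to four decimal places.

With σ_i denoting the second derivative at x_i, h_i = 1, 1, 1, and Δ_i = (y_(i+1) − y_i)/h_i = 7, 1, -15:
  1·σ_0 + 4·σ_1 + 1·σ_2 = 6(Δ_1 - Δ_0) = -36
  1·σ_1 + 4·σ_2 + 1·σ_3 = 6(Δ_2 - Δ_1) = -96
Natural end conditions: σ_0 = σ_3 = 0.
Hence σ_0 = 0, σ_1 = -16/5, σ_2 = -116/5, σ_3 = 0.
On [0, 1], with S_0(t) = a_0 + b_0·t + c_0·t² + d_0·t³: c_0 = σ_0/2 = 0, d_0 = (σ_1 - σ_0)/(6h_0) = -8/15, b_0 = Δ_0 - h_0(2σ_0 + σ_1)/6 = 113/15.

-0.5333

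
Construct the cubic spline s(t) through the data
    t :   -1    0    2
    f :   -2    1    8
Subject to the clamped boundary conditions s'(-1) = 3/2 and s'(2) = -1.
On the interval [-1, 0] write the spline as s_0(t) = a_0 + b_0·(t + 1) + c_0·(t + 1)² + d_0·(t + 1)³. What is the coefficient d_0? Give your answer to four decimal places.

-0.0833

With M_i denoting the second derivative at x_i, h_i = 1, 2, and Δ_i = (y_(i+1) − y_i)/h_i = 3, 7/2:
  1·M_0 + 6·M_1 + 2·M_2 = 6(Δ_1 - Δ_0) = 3
Clamped end conditions give two more equations: 2h_0·M_0 + h_0·M_1 = 6(Δ_0 - s'(-1)) = 9 and h_1·M_1 + 2h_1·M_2 = 6(s'(2) - Δ_1) = -27.
Forward elimination and back-substitution give M_0 = 19/6, M_1 = 8/3, M_2 = -97/12.
On [-1, 0], with s_0(t) = a_0 + b_0·(t + 1) + c_0·(t + 1)² + d_0·(t + 1)³: c_0 = M_0/2 = 19/12, d_0 = (M_1 - M_0)/(6h_0) = -1/12, b_0 = Δ_0 - h_0(2M_0 + M_1)/6 = 3/2.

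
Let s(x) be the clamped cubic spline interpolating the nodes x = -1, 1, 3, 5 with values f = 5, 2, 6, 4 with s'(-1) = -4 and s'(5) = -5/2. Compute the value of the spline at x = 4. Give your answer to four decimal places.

Let σ_i = s''(x_i). Step sizes h_i = 2, 2, 2; slopes of the chords Δ_i = (y_(i+1) - y_i)/h_i = -3/2, 2, -1.
  2·σ_0 + 8·σ_1 + 2·σ_2 = 6(Δ_1 - Δ_0) = 21
  2·σ_1 + 8·σ_2 + 2·σ_3 = 6(Δ_2 - Δ_1) = -18
Clamped end conditions give two more equations: 2h_0·σ_0 + h_0·σ_1 = 6(Δ_0 - s'(-1)) = 15 and h_2·σ_2 + 2h_2·σ_3 = 6(s'(5) - Δ_2) = -9.
Solving: σ_0 = 12/5, σ_1 = 27/10, σ_2 = -27/10, σ_3 = -9/10.
On [3, 5], s(x) = 6 + 11/10·(x - 3) - 27/20·(x - 3)² + 3/20·(x - 3)³.
With (x - 3) = 1: s(4) = 59/10.

5.9000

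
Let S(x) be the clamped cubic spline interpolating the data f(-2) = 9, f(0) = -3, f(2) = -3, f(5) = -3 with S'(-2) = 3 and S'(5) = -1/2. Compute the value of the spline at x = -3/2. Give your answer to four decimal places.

Write σ_i for S''(x_i). With h_i = 2, 2, 3 and divided differences Δ_i = -6, 0, 0, the continuity of S' gives the tridiagonal system
  2·σ_0 + 8·σ_1 + 2·σ_2 = 6(Δ_1 - Δ_0) = 36
  2·σ_1 + 10·σ_2 + 3·σ_3 = 6(Δ_2 - Δ_1) = 0
Clamped end conditions give two more equations: 2h_0·σ_0 + h_0·σ_1 = 6(Δ_0 - S'(-2)) = -54 and h_2·σ_2 + 2h_2·σ_3 = 6(S'(5) - Δ_2) = -3.
Solving the tridiagonal system: σ_0 = -677/37, σ_1 = 355/37, σ_2 = -77/37, σ_3 = 20/37.
On [-2, 0], S(x) = 9 + 3·(x + 2) - 677/74·(x + 2)² + 86/37·(x + 2)³.
With (x + 2) = 1/2: S(-3/2) = 2517/296.

8.5034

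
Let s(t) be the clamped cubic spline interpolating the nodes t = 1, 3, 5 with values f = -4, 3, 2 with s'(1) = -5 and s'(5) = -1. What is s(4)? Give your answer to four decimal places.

3.6875

With M_i denoting the second derivative at x_i, h_i = 2, 2, and Δ_i = (y_(i+1) − y_i)/h_i = 7/2, -1/2:
  2·M_0 + 8·M_1 + 2·M_2 = 6(Δ_1 - Δ_0) = -24
Clamped end conditions give two more equations: 2h_0·M_0 + h_0·M_1 = 6(Δ_0 - s'(1)) = 51 and h_1·M_1 + 2h_1·M_2 = 6(s'(5) - Δ_1) = -3.
Solving: M_0 = 67/4, M_1 = -8, M_2 = 13/4.
On [3, 5], s(t) = 3 + 15/4·(t - 3) - 4·(t - 3)² + 15/16·(t - 3)³.
With (t - 3) = 1: s(4) = 59/16.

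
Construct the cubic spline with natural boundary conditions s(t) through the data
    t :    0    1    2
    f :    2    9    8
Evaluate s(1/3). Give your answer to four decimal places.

4.9259

Put M_i = s'' at the i-th knot. Here h = (1, 1) and Δ = (7, -1), so the interior equations h_(i-1)·M_(i-1) + 2(h_(i-1)+h_i)·M_i + h_i·M_(i+1) = 6(Δ_i − Δ_(i-1)) read
  1·M_0 + 4·M_1 + 1·M_2 = 6(Δ_1 - Δ_0) = -48
Natural end conditions: M_0 = M_2 = 0.
Solving: M_0 = 0, M_1 = -12, M_2 = 0.
On [0, 1], s(t) = 2 + 9·t + 0·t² - 2·t³.
With t = 1/3: s(1/3) = 133/27.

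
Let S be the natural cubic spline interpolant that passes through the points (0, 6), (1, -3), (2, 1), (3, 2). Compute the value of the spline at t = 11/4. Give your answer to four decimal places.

With M_i denoting the second derivative at x_i, h_i = 1, 1, 1, and Δ_i = (y_(i+1) − y_i)/h_i = -9, 4, 1:
  1·M_0 + 4·M_1 + 1·M_2 = 6(Δ_1 - Δ_0) = 78
  1·M_1 + 4·M_2 + 1·M_3 = 6(Δ_2 - Δ_1) = -18
Natural end conditions: M_0 = M_3 = 0.
Solving: M_0 = 0, M_1 = 22, M_2 = -10, M_3 = 0.
On [2, 3], S(t) = 1 + 13/3·(t - 2) - 5·(t - 2)² + 5/3·(t - 2)³.
With (t - 2) = 3/4: S(11/4) = 137/64.

2.1406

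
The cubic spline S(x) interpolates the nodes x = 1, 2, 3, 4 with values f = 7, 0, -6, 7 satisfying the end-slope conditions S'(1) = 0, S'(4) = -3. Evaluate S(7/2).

With σ_i denoting the second derivative at x_i, h_i = 1, 1, 1, and Δ_i = (y_(i+1) − y_i)/h_i = -7, -6, 13:
  1·σ_0 + 4·σ_1 + 1·σ_2 = 6(Δ_1 - Δ_0) = 6
  1·σ_1 + 4·σ_2 + 1·σ_3 = 6(Δ_2 - Δ_1) = 114
Clamped end conditions give two more equations: 2h_0·σ_0 + h_0·σ_1 = 6(Δ_0 - S'(1)) = -42 and h_2·σ_2 + 2h_2·σ_3 = 6(S'(4) - Δ_2) = -96.
Solving the tridiagonal system: σ_0 = -18, σ_1 = -6, σ_2 = 48, σ_3 = -72.
On [3, 4], S(x) = -6 + 9·(x - 3) + 24·(x - 3)² - 20·(x - 3)³.
With (x - 3) = 1/2: S(7/2) = 2.

2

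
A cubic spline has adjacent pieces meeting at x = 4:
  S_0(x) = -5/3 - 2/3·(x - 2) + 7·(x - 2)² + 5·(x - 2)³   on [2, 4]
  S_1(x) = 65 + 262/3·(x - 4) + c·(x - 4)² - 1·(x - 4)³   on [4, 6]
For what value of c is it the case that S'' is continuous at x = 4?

S_0''(x) = 14 + 30·(x - 2), so S_0''(4) = 74. On the right, S_1''(4) = 2c, so c = 37.

37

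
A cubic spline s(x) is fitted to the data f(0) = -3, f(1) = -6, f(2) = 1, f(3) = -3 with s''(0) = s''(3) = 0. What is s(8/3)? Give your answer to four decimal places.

Let σ_i = s''(x_i). Step sizes h_i = 1, 1, 1; slopes of the chords Δ_i = (y_(i+1) - y_i)/h_i = -3, 7, -4.
  1·σ_0 + 4·σ_1 + 1·σ_2 = 6(Δ_1 - Δ_0) = 60
  1·σ_1 + 4·σ_2 + 1·σ_3 = 6(Δ_2 - Δ_1) = -66
Natural end conditions: σ_0 = σ_3 = 0.
Solving the tridiagonal system: σ_0 = 0, σ_1 = 102/5, σ_2 = -108/5, σ_3 = 0.
On [2, 3], s(x) = 1 + 16/5·(x - 2) - 54/5·(x - 2)² + 18/5·(x - 2)³.
With (x - 2) = 2/3: s(8/3) = -3/5.

-0.6000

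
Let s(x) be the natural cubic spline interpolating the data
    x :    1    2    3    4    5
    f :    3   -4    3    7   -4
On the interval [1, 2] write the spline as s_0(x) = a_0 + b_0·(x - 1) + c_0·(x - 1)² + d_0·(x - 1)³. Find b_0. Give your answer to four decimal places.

Put M_i = s'' at the i-th knot. Here h = (1, 1, 1, 1) and Δ = (-7, 7, 4, -11), so the interior equations h_(i-1)·M_(i-1) + 2(h_(i-1)+h_i)·M_i + h_i·M_(i+1) = 6(Δ_i − Δ_(i-1)) read
  1·M_0 + 4·M_1 + 1·M_2 = 6(Δ_1 - Δ_0) = 84
  1·M_1 + 4·M_2 + 1·M_3 = 6(Δ_2 - Δ_1) = -18
  1·M_2 + 4·M_3 + 1·M_4 = 6(Δ_3 - Δ_2) = -90
Natural end conditions: M_0 = M_4 = 0.
Hence M_0 = 0, M_1 = 621/28, M_2 = -33/7, M_3 = -597/28, M_4 = 0.
On [1, 2], with s_0(x) = a_0 + b_0·(x - 1) + c_0·(x - 1)² + d_0·(x - 1)³: c_0 = M_0/2 = 0, d_0 = (M_1 - M_0)/(6h_0) = 207/56, b_0 = Δ_0 - h_0(2M_0 + M_1)/6 = -599/56.

-10.6964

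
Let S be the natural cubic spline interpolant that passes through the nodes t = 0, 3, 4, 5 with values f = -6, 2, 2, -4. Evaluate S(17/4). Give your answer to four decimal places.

With σ_i denoting the second derivative at x_i, h_i = 3, 1, 1, and Δ_i = (y_(i+1) − y_i)/h_i = 8/3, 0, -6:
  3·σ_0 + 8·σ_1 + 1·σ_2 = 6(Δ_1 - Δ_0) = -16
  1·σ_1 + 4·σ_2 + 1·σ_3 = 6(Δ_2 - Δ_1) = -36
Natural end conditions: σ_0 = σ_3 = 0.
Forward elimination and back-substitution give σ_0 = 0, σ_1 = -28/31, σ_2 = -272/31, σ_3 = 0.
On [4, 5], S(t) = 2 - 286/93·(t - 4) - 136/31·(t - 4)² + 136/93·(t - 4)³.
With (t - 4) = 1/4: S(17/4) = 243/248.

0.9798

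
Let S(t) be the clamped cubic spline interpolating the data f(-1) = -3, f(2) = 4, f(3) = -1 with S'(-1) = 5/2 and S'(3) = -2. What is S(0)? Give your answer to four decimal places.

0.8843

Put σ_i = S'' at the i-th knot. Here h = (3, 1) and Δ = (7/3, -5), so the interior equations h_(i-1)·σ_(i-1) + 2(h_(i-1)+h_i)·σ_i + h_i·σ_(i+1) = 6(Δ_i − Δ_(i-1)) read
  3·σ_0 + 8·σ_1 + 1·σ_2 = 6(Δ_1 - Δ_0) = -44
Clamped end conditions give two more equations: 2h_0·σ_0 + h_0·σ_1 = 6(Δ_0 - S'(-1)) = -1 and h_1·σ_1 + 2h_1·σ_2 = 6(S'(3) - Δ_1) = 18.
Forward elimination and back-substitution give σ_0 = 101/24, σ_1 = -35/4, σ_2 = 107/8.
On [-1, 2], S(t) = -3 + 5/2·(t + 1) + 101/48·(t + 1)² - 311/432·(t + 1)³.
With (t + 1) = 1: S(0) = 191/216.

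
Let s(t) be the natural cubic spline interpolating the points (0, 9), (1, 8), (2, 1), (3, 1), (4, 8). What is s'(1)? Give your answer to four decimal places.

Let M_i = s''(x_i). Step sizes h_i = 1, 1, 1, 1; slopes of the chords Δ_i = (y_(i+1) - y_i)/h_i = -1, -7, 0, 7.
  1·M_0 + 4·M_1 + 1·M_2 = 6(Δ_1 - Δ_0) = -36
  1·M_1 + 4·M_2 + 1·M_3 = 6(Δ_2 - Δ_1) = 42
  1·M_2 + 4·M_3 + 1·M_4 = 6(Δ_3 - Δ_2) = 42
Natural end conditions: M_0 = M_4 = 0.
Solving the tridiagonal system: M_0 = 0, M_1 = -333/28, M_2 = 81/7, M_3 = 213/28, M_4 = 0.
On [1, 2], s'(t) = b_1 + 2c_1·(t - 1) + 3d_1·(t - 1)² with b_1 = Δ_1 - h_1(2M_1 + M_2)/6 = -139/28, c_1 = M_1/2 = -333/56, d_1 = (M_2 - M_1)/(6h_1) = 219/56. So s'(1) = -139/28.

-4.9643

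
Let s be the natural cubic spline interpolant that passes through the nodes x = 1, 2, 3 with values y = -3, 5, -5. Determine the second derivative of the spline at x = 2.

-27

Put σ_i = s'' at the i-th knot. Here h = (1, 1) and Δ = (8, -10), so the interior equations h_(i-1)·σ_(i-1) + 2(h_(i-1)+h_i)·σ_i + h_i·σ_(i+1) = 6(Δ_i − Δ_(i-1)) read
  1·σ_0 + 4·σ_1 + 1·σ_2 = 6(Δ_1 - Δ_0) = -108
Natural end conditions: σ_0 = σ_2 = 0.
Solving the tridiagonal system: σ_0 = 0, σ_1 = -27, σ_2 = 0.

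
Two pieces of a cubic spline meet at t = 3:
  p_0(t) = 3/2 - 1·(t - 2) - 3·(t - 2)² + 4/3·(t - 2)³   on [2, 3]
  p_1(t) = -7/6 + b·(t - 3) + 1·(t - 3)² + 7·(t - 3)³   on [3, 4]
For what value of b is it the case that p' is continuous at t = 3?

p_0'(t) = -1 - 6·(t - 2) + 4·(t - 2)², so p_0'(3) = -3. On the right, p_1'(3) = b, so b = -3.

-3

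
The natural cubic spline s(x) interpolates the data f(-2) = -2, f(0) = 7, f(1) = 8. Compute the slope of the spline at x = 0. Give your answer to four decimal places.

With σ_i denoting the second derivative at x_i, h_i = 2, 1, and Δ_i = (y_(i+1) − y_i)/h_i = 9/2, 1:
  2·σ_0 + 6·σ_1 + 1·σ_2 = 6(Δ_1 - Δ_0) = -21
Natural end conditions: σ_0 = σ_2 = 0.
Forward elimination and back-substitution give σ_0 = 0, σ_1 = -7/2, σ_2 = 0.
On [0, 1], s'(x) = b_1 + 2c_1·x + 3d_1·x² with b_1 = Δ_1 - h_1(2σ_1 + σ_2)/6 = 13/6, c_1 = σ_1/2 = -7/4, d_1 = (σ_2 - σ_1)/(6h_1) = 7/12. So s'(0) = 13/6.

2.1667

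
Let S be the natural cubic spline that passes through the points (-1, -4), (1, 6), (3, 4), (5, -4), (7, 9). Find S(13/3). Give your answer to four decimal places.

-2.7976

Put σ_i = S'' at the i-th knot. Here h = (2, 2, 2, 2) and Δ = (5, -1, -4, 13/2), so the interior equations h_(i-1)·σ_(i-1) + 2(h_(i-1)+h_i)·σ_i + h_i·σ_(i+1) = 6(Δ_i − Δ_(i-1)) read
  2·σ_0 + 8·σ_1 + 2·σ_2 = 6(Δ_1 - Δ_0) = -36
  2·σ_1 + 8·σ_2 + 2·σ_3 = 6(Δ_2 - Δ_1) = -18
  2·σ_2 + 8·σ_3 + 2·σ_4 = 6(Δ_3 - Δ_2) = 63
Natural end conditions: σ_0 = σ_4 = 0.
Solving: σ_0 = 0, σ_1 = -405/112, σ_2 = -99/28, σ_3 = 981/112, σ_4 = 0.
On [3, 5], S(t) = 4 - 73/16·(t - 3) - 99/56·(t - 3)² + 459/448·(t - 3)³.
With (t - 3) = 4/3: S(13/3) = -235/84.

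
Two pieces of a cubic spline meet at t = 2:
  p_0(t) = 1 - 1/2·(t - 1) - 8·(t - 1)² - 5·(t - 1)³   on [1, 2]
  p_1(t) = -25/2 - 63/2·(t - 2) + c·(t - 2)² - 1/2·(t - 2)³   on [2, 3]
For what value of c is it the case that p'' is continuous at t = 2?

-23

p_0''(t) = -16 - 30·(t - 1), so p_0''(2) = -46. On the right, p_1''(2) = 2c, so c = -23.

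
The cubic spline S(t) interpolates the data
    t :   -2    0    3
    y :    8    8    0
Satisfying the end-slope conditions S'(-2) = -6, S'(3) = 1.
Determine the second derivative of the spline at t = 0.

Let σ_i = S''(x_i). Step sizes h_i = 2, 3; slopes of the chords Δ_i = (y_(i+1) - y_i)/h_i = 0, -8/3.
  2·σ_0 + 10·σ_1 + 3·σ_2 = 6(Δ_1 - Δ_0) = -16
Clamped end conditions give two more equations: 2h_0·σ_0 + h_0·σ_1 = 6(Δ_0 - S'(-2)) = 36 and h_1·σ_1 + 2h_1·σ_2 = 6(S'(3) - Δ_1) = 22.
Forward elimination and back-substitution give σ_0 = 12, σ_1 = -6, σ_2 = 20/3.

-6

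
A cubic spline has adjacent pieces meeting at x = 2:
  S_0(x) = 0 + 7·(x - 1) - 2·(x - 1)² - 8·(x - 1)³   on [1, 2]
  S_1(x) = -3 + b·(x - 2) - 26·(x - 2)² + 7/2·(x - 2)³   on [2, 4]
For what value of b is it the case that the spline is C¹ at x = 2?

S_0'(x) = 7 - 4·(x - 1) - 24·(x - 1)², so S_0'(2) = -21. On the right, S_1'(2) = b, so b = -21.

-21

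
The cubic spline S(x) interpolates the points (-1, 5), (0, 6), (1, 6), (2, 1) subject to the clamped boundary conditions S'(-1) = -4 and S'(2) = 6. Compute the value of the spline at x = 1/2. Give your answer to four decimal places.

7.1667

Put M_i = S'' at the i-th knot. Here h = (1, 1, 1) and Δ = (1, 0, -5), so the interior equations h_(i-1)·M_(i-1) + 2(h_(i-1)+h_i)·M_i + h_i·M_(i+1) = 6(Δ_i − Δ_(i-1)) read
  1·M_0 + 4·M_1 + 1·M_2 = 6(Δ_1 - Δ_0) = -6
  1·M_1 + 4·M_2 + 1·M_3 = 6(Δ_2 - Δ_1) = -30
Clamped end conditions give two more equations: 2h_0·M_0 + h_0·M_1 = 6(Δ_0 - S'(-1)) = 30 and h_2·M_2 + 2h_2·M_3 = 6(S'(2) - Δ_2) = 66.
Solving: M_0 = 232/15, M_1 = -14/15, M_2 = -266/15, M_3 = 628/15.
On [0, 1], S(x) = 6 + 49/15·x - 7/15·x² - 14/5·x³.
With x = 1/2: S(1/2) = 43/6.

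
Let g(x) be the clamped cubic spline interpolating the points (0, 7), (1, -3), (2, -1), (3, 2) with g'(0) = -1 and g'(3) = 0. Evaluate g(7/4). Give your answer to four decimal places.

-2.4250

Put M_i = g'' at the i-th knot. Here h = (1, 1, 1) and Δ = (-10, 2, 3), so the interior equations h_(i-1)·M_(i-1) + 2(h_(i-1)+h_i)·M_i + h_i·M_(i+1) = 6(Δ_i − Δ_(i-1)) read
  1·M_0 + 4·M_1 + 1·M_2 = 6(Δ_1 - Δ_0) = 72
  1·M_1 + 4·M_2 + 1·M_3 = 6(Δ_2 - Δ_1) = 6
Clamped end conditions give two more equations: 2h_0·M_0 + h_0·M_1 = 6(Δ_0 - g'(0)) = -54 and h_2·M_2 + 2h_2·M_3 = 6(g'(3) - Δ_2) = -18.
Hence M_0 = -626/15, M_1 = 442/15, M_2 = -62/15, M_3 = -104/15.
On [1, 2], g(x) = -3 - 107/15·(x - 1) + 221/15·(x - 1)² - 28/5·(x - 1)³.
With (x - 1) = 3/4: g(7/4) = -97/40.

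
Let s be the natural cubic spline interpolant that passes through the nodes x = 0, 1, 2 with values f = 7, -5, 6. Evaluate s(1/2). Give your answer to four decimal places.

-1.1563

Let M_i = s''(x_i). Step sizes h_i = 1, 1; slopes of the chords Δ_i = (y_(i+1) - y_i)/h_i = -12, 11.
  1·M_0 + 4·M_1 + 1·M_2 = 6(Δ_1 - Δ_0) = 138
Natural end conditions: M_0 = M_2 = 0.
Solving the tridiagonal system: M_0 = 0, M_1 = 69/2, M_2 = 0.
On [0, 1], s(x) = 7 - 71/4·x + 0·x² + 23/4·x³.
With x = 1/2: s(1/2) = -37/32.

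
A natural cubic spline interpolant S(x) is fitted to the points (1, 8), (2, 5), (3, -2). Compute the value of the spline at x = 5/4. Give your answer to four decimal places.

7.4844

With m_i denoting the second derivative at x_i, h_i = 1, 1, and Δ_i = (y_(i+1) − y_i)/h_i = -3, -7:
  1·m_0 + 4·m_1 + 1·m_2 = 6(Δ_1 - Δ_0) = -24
Natural end conditions: m_0 = m_2 = 0.
Forward elimination and back-substitution give m_0 = 0, m_1 = -6, m_2 = 0.
On [1, 2], S(x) = 8 - 2·(x - 1) + 0·(x - 1)² - 1·(x - 1)³.
With (x - 1) = 1/4: S(5/4) = 479/64.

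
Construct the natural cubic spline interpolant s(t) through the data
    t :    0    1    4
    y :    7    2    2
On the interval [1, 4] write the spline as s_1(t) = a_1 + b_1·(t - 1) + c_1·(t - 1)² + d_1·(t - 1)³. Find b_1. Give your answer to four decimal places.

-3.7500

Write σ_i for s''(x_i). With h_i = 1, 3 and divided differences Δ_i = -5, 0, the continuity of s' gives the tridiagonal system
  1·σ_0 + 8·σ_1 + 3·σ_2 = 6(Δ_1 - Δ_0) = 30
Natural end conditions: σ_0 = σ_2 = 0.
Solving: σ_0 = 0, σ_1 = 15/4, σ_2 = 0.
On [1, 4], with s_1(t) = a_1 + b_1·(t - 1) + c_1·(t - 1)² + d_1·(t - 1)³: c_1 = σ_1/2 = 15/8, d_1 = (σ_2 - σ_1)/(6h_1) = -5/24, b_1 = Δ_1 - h_1(2σ_1 + σ_2)/6 = -15/4.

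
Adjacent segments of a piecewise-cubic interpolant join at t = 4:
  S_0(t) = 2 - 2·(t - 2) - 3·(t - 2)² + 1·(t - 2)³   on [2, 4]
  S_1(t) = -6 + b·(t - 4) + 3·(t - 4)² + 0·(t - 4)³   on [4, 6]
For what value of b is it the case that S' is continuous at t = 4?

S_0'(t) = -2 - 6·(t - 2) + 3·(t - 2)², so S_0'(4) = -2. On the right, S_1'(4) = b, so b = -2.

-2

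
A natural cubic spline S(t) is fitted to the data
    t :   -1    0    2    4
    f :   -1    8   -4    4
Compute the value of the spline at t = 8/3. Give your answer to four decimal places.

Let M_i = S''(x_i). Step sizes h_i = 1, 2, 2; slopes of the chords Δ_i = (y_(i+1) - y_i)/h_i = 9, -6, 4.
  1·M_0 + 6·M_1 + 2·M_2 = 6(Δ_1 - Δ_0) = -90
  2·M_1 + 8·M_2 + 2·M_3 = 6(Δ_2 - Δ_1) = 60
Natural end conditions: M_0 = M_3 = 0.
Forward elimination and back-substitution give M_0 = 0, M_1 = -210/11, M_2 = 135/11, M_3 = 0.
On [2, 4], S(t) = -4 - 46/11·(t - 2) + 135/22·(t - 2)² - 45/44·(t - 2)³.
With (t - 2) = 2/3: S(8/3) = -48/11.

-4.3636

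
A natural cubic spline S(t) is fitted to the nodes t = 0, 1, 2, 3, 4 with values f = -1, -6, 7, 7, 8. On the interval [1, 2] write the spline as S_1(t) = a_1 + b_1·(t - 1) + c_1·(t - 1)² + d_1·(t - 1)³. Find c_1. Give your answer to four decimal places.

17.3036

With M_i denoting the second derivative at x_i, h_i = 1, 1, 1, 1, and Δ_i = (y_(i+1) − y_i)/h_i = -5, 13, 0, 1:
  1·M_0 + 4·M_1 + 1·M_2 = 6(Δ_1 - Δ_0) = 108
  1·M_1 + 4·M_2 + 1·M_3 = 6(Δ_2 - Δ_1) = -78
  1·M_2 + 4·M_3 + 1·M_4 = 6(Δ_3 - Δ_2) = 6
Natural end conditions: M_0 = M_4 = 0.
Hence M_0 = 0, M_1 = 969/28, M_2 = -213/7, M_3 = 255/28, M_4 = 0.
On [1, 2], with S_1(t) = a_1 + b_1·(t - 1) + c_1·(t - 1)² + d_1·(t - 1)³: c_1 = M_1/2 = 969/56, d_1 = (M_2 - M_1)/(6h_1) = -607/56, b_1 = Δ_1 - h_1(2M_1 + M_2)/6 = 183/28.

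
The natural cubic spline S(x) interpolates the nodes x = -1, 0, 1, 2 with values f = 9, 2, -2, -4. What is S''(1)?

2

Write M_i for S''(x_i). With h_i = 1, 1, 1 and divided differences Δ_i = -7, -4, -2, the continuity of S' gives the tridiagonal system
  1·M_0 + 4·M_1 + 1·M_2 = 6(Δ_1 - Δ_0) = 18
  1·M_1 + 4·M_2 + 1·M_3 = 6(Δ_2 - Δ_1) = 12
Natural end conditions: M_0 = M_3 = 0.
Solving: M_0 = 0, M_1 = 4, M_2 = 2, M_3 = 0.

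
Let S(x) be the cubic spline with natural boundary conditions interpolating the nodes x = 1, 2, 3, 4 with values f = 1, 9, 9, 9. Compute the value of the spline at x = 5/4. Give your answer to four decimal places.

3.5000

Let m_i = S''(x_i). Step sizes h_i = 1, 1, 1; slopes of the chords Δ_i = (y_(i+1) - y_i)/h_i = 8, 0, 0.
  1·m_0 + 4·m_1 + 1·m_2 = 6(Δ_1 - Δ_0) = -48
  1·m_1 + 4·m_2 + 1·m_3 = 6(Δ_2 - Δ_1) = 0
Natural end conditions: m_0 = m_3 = 0.
Solving the tridiagonal system: m_0 = 0, m_1 = -64/5, m_2 = 16/5, m_3 = 0.
On [1, 2], S(x) = 1 + 152/15·(x - 1) + 0·(x - 1)² - 32/15·(x - 1)³.
With (x - 1) = 1/4: S(5/4) = 7/2.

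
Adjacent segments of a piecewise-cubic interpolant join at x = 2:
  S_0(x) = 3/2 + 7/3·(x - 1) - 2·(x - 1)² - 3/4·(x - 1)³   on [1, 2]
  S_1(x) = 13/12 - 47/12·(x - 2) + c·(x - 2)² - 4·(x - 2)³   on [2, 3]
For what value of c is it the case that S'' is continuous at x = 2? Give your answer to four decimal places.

-4.2500

S_0''(x) = -4 - 9/2·(x - 1), so S_0''(2) = -17/2. On the right, S_1''(2) = 2c, so c = -17/4.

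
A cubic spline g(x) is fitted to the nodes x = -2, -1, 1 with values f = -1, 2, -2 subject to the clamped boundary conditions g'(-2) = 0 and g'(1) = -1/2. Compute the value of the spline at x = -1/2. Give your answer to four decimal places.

Let M_i = g''(x_i). Step sizes h_i = 1, 2; slopes of the chords Δ_i = (y_(i+1) - y_i)/h_i = 3, -2.
  1·M_0 + 6·M_1 + 2·M_2 = 6(Δ_1 - Δ_0) = -30
Clamped end conditions give two more equations: 2h_0·M_0 + h_0·M_1 = 6(Δ_0 - g'(-2)) = 18 and h_1·M_1 + 2h_1·M_2 = 6(g'(1) - Δ_1) = 9.
Solving the tridiagonal system: M_0 = 83/6, M_1 = -29/3, M_2 = 85/12.
On [-1, 1], g(x) = 2 + 25/12·(x + 1) - 29/6·(x + 1)² + 67/48·(x + 1)³.
With (x + 1) = 1/2: g(-1/2) = 257/128.

2.0078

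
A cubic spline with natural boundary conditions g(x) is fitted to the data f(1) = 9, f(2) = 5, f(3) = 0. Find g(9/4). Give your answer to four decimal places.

Put M_i = g'' at the i-th knot. Here h = (1, 1) and Δ = (-4, -5), so the interior equations h_(i-1)·M_(i-1) + 2(h_(i-1)+h_i)·M_i + h_i·M_(i+1) = 6(Δ_i − Δ_(i-1)) read
  1·M_0 + 4·M_1 + 1·M_2 = 6(Δ_1 - Δ_0) = -6
Natural end conditions: M_0 = M_2 = 0.
Forward elimination and back-substitution give M_0 = 0, M_1 = -3/2, M_2 = 0.
On [2, 3], g(x) = 5 - 9/2·(x - 2) - 3/4·(x - 2)² + 1/4·(x - 2)³.
With (x - 2) = 1/4: g(9/4) = 981/256.

3.8320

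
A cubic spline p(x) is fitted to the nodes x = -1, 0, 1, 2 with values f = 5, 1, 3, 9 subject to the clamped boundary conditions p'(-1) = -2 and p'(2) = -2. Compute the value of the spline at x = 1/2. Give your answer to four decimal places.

Put M_i = p'' at the i-th knot. Here h = (1, 1, 1) and Δ = (-4, 2, 6), so the interior equations h_(i-1)·M_(i-1) + 2(h_(i-1)+h_i)·M_i + h_i·M_(i+1) = 6(Δ_i − Δ_(i-1)) read
  1·M_0 + 4·M_1 + 1·M_2 = 6(Δ_1 - Δ_0) = 36
  1·M_1 + 4·M_2 + 1·M_3 = 6(Δ_2 - Δ_1) = 24
Clamped end conditions give two more equations: 2h_0·M_0 + h_0·M_1 = 6(Δ_0 - p'(-1)) = -12 and h_2·M_2 + 2h_2·M_3 = 6(p'(2) - Δ_2) = -48.
Solving: M_0 = -52/5, M_1 = 44/5, M_2 = 56/5, M_3 = -148/5.
On [0, 1], p(x) = 1 - 14/5·x + 22/5·x² + 2/5·x³.
With x = 1/2: p(1/2) = 3/4.

0.7500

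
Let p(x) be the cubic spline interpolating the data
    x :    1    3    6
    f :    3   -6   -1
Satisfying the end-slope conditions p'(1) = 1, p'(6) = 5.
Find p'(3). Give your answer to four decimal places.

With σ_i denoting the second derivative at x_i, h_i = 2, 3, and Δ_i = (y_(i+1) − y_i)/h_i = -9/2, 5/3:
  2·σ_0 + 10·σ_1 + 3·σ_2 = 6(Δ_1 - Δ_0) = 37
Clamped end conditions give two more equations: 2h_0·σ_0 + h_0·σ_1 = 6(Δ_0 - p'(1)) = -33 and h_1·σ_1 + 2h_1·σ_2 = 6(p'(6) - Δ_1) = 20.
Forward elimination and back-substitution give σ_0 = -223/20, σ_1 = 29/5, σ_2 = 13/30.
On [3, 6], p'(x) = b_1 + 2c_1·(x - 3) + 3d_1·(x - 3)² with b_1 = Δ_1 - h_1(2σ_1 + σ_2)/6 = -87/20, c_1 = σ_1/2 = 29/10, d_1 = (σ_2 - σ_1)/(6h_1) = -161/540. So p'(3) = -87/20.

-4.3500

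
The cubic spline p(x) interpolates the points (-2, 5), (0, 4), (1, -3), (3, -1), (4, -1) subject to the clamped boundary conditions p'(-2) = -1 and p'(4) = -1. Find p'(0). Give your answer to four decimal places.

-5.4274

Put M_i = p'' at the i-th knot. Here h = (2, 1, 2, 1) and Δ = (-1/2, -7, 1, 0), so the interior equations h_(i-1)·M_(i-1) + 2(h_(i-1)+h_i)·M_i + h_i·M_(i+1) = 6(Δ_i − Δ_(i-1)) read
  2·M_0 + 6·M_1 + 1·M_2 = 6(Δ_1 - Δ_0) = -39
  1·M_1 + 6·M_2 + 2·M_3 = 6(Δ_2 - Δ_1) = 48
  2·M_2 + 6·M_3 + 1·M_4 = 6(Δ_3 - Δ_2) = -6
Clamped end conditions give two more equations: 2h_0·M_0 + h_0·M_1 = 6(Δ_0 - p'(-2)) = 3 and h_3·M_3 + 2h_3·M_4 = 6(p'(4) - Δ_3) = -6.
Forward elimination and back-substitution give M_0 = 735/124, M_1 = -321/31, M_2 = 699/62, M_3 = -144/31, M_4 = -21/31.
On [0, 1], p'(x) = b_1 + 2c_1·x + 3d_1·x² with b_1 = Δ_1 - h_1(2M_1 + M_2)/6 = -673/124, c_1 = M_1/2 = -321/62, d_1 = (M_2 - M_1)/(6h_1) = 447/124. So p'(0) = -673/124.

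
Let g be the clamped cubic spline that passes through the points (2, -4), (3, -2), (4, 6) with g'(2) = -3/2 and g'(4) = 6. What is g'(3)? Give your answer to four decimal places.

6.3750

Put M_i = g'' at the i-th knot. Here h = (1, 1) and Δ = (2, 8), so the interior equations h_(i-1)·M_(i-1) + 2(h_(i-1)+h_i)·M_i + h_i·M_(i+1) = 6(Δ_i − Δ_(i-1)) read
  1·M_0 + 4·M_1 + 1·M_2 = 6(Δ_1 - Δ_0) = 36
Clamped end conditions give two more equations: 2h_0·M_0 + h_0·M_1 = 6(Δ_0 - g'(2)) = 21 and h_1·M_1 + 2h_1·M_2 = 6(g'(4) - Δ_1) = -12.
Solving: M_0 = 21/4, M_1 = 21/2, M_2 = -45/4.
On [3, 4], g'(x) = b_1 + 2c_1·(x - 3) + 3d_1·(x - 3)² with b_1 = Δ_1 - h_1(2M_1 + M_2)/6 = 51/8, c_1 = M_1/2 = 21/4, d_1 = (M_2 - M_1)/(6h_1) = -29/8. So g'(3) = 51/8.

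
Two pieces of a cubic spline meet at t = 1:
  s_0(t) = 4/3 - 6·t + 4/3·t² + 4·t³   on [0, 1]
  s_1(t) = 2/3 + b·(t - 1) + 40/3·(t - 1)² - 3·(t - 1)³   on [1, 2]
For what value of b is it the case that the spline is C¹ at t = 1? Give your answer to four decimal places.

s_0'(t) = -6 + 8/3·t + 12·t², so s_0'(1) = 26/3. On the right, s_1'(1) = b, so b = 26/3.

8.6667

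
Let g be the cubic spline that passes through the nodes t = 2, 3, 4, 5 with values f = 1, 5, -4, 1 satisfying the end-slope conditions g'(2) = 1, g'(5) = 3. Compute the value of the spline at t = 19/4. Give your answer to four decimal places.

-0.3406

Let M_i = g''(x_i). Step sizes h_i = 1, 1, 1; slopes of the chords Δ_i = (y_(i+1) - y_i)/h_i = 4, -9, 5.
  1·M_0 + 4·M_1 + 1·M_2 = 6(Δ_1 - Δ_0) = -78
  1·M_1 + 4·M_2 + 1·M_3 = 6(Δ_2 - Δ_1) = 84
Clamped end conditions give two more equations: 2h_0·M_0 + h_0·M_1 = 6(Δ_0 - g'(2)) = 18 and h_2·M_2 + 2h_2·M_3 = 6(g'(5) - Δ_2) = -12.
Solving: M_0 = 398/15, M_1 = -526/15, M_2 = 536/15, M_3 = -358/15.
On [4, 5], g(t) = -4 - 44/15·(t - 4) + 268/15·(t - 4)² - 149/15·(t - 4)³.
With (t - 4) = 3/4: g(19/4) = -109/320.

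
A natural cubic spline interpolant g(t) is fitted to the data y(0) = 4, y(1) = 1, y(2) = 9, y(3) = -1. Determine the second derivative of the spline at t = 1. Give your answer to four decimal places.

24.8000

With m_i denoting the second derivative at x_i, h_i = 1, 1, 1, and Δ_i = (y_(i+1) − y_i)/h_i = -3, 8, -10:
  1·m_0 + 4·m_1 + 1·m_2 = 6(Δ_1 - Δ_0) = 66
  1·m_1 + 4·m_2 + 1·m_3 = 6(Δ_2 - Δ_1) = -108
Natural end conditions: m_0 = m_3 = 0.
Solving: m_0 = 0, m_1 = 124/5, m_2 = -166/5, m_3 = 0.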